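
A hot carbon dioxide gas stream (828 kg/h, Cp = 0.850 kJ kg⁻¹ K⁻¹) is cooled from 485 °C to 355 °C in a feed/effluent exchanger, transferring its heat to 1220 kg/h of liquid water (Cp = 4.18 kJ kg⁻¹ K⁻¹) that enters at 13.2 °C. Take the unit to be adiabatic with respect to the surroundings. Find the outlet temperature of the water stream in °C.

T_c,out = 31.1 °C

Heat released by hot stream: Q = 828 × 0.850 × (485 − 355) = 91494 kJ/h
Energy balance on cold side (adiabatic exchanger): Q = ṁ_c·Cp_c·(T_c,out − T_c,in)
T_c,out = 13.2 + 91494/(1220 × 4.18) = 31.141 °C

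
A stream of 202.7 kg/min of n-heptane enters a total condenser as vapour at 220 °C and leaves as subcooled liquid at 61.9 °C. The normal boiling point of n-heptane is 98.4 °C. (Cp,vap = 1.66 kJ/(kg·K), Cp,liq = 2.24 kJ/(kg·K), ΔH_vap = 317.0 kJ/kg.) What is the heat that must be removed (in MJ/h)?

vapour 220→98.4 °C: -201.86 kJ/kg
condensation at 98.4 °C: -317 kJ/kg
liquid 98.4→61.9 °C: -81.76 kJ/kg
Δh = -201.86 + -317 + -81.76 = -600.62 kJ/kg
Q = ṁ·Δh = 202.7 kg/min × -600.62 kJ/kg = -121740 kJ/min
|Q| = 2029.1 kW = 7304.7 MJ/h

Q_c = 7300 MJ/h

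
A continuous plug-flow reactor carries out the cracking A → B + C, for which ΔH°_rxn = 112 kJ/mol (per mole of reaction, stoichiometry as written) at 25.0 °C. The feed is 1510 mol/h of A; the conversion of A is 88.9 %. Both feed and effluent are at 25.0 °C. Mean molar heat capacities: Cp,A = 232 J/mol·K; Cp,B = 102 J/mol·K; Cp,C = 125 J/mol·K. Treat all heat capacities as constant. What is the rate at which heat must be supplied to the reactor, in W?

Extent of reaction ξ = 0.889 × 1510 = 1342.4 mol/h
Reaction term: ξ·ΔH°_rxn = 1342.4 × 112 = 150350 kJ/h
Q = ΔH = 150350 kJ/h = 41.763 kW
Heat supplied = 41763 W

Q_in = 41800 W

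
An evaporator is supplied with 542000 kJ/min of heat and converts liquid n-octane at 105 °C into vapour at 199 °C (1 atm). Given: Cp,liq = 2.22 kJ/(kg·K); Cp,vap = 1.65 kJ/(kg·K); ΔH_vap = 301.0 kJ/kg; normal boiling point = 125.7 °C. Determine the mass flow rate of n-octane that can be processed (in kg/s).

Δh = 2.22×(125.7−105) + 301.0 + 1.65×(199−125.7) = 467.9 kJ/kg
Q = 542000 kJ/min = 9033.3 kJ/s = 9033.3 kJ/s
ṁ = Q/Δh = 9033.3 / 467.9 = 19.306 kg/s

ṁ = 19.3 kg/s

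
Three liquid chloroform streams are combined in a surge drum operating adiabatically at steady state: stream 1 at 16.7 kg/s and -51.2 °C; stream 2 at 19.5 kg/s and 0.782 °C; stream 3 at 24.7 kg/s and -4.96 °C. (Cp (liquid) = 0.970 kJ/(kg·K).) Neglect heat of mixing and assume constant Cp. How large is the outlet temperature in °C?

T_out = -15.8 °C

Adiabatic, steady state ⇒ Σ ṁᵢCp,ᵢ(T_out − Tᵢ) = 0
Σ ṁᵢCp,ᵢTᵢ = 16.7×0.970×-51.2 + 19.5×0.970×0.782 + 24.7×0.970×-4.96 = -933.43
Σ ṁᵢCp,ᵢ = 16.7×0.970 + 19.5×0.970 + 24.7×0.970 = 59.073
T_out = -933.43 / 59.073 = -15.801 °C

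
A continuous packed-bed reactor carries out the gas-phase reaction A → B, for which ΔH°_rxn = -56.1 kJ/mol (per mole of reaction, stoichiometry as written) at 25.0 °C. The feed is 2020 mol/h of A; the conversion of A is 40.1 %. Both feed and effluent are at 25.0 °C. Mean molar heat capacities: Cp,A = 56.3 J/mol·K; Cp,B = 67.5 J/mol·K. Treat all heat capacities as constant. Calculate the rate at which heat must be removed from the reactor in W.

Extent of reaction ξ = 0.401 × 2020 = 810.02 mol/h
Reaction term: ξ·ΔH°_rxn = 810.02 × -56.1 = -45442 kJ/h
Q = ΔH = -45442 kJ/h = -12.623 kW
Heat removed = 12623 W

Q_out = 12600 W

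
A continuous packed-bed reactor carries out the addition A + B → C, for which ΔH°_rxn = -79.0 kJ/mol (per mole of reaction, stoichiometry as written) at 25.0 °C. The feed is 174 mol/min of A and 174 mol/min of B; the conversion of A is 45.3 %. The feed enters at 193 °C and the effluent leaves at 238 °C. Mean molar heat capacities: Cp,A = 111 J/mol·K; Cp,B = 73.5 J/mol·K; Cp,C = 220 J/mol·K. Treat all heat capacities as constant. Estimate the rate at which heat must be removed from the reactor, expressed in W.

Extent of reaction ξ = 0.453 × 174 = 78.822 mol/min
Reaction term: ξ·ΔH°_rxn = 78.822 × -79.0 = -6226.9 kJ/min
Sensible, feed 193→25 °C: -5393.3 kJ/min
Outlet flows (mol/min): A 95.178, B 95.178, C 78.822
Sensible, products 25→238 °C: 7434 kJ/min
Q = ΔH = -4186.3 kJ/min = -69.772 kW
Heat removed = 69772 W

Q_out = 69800 W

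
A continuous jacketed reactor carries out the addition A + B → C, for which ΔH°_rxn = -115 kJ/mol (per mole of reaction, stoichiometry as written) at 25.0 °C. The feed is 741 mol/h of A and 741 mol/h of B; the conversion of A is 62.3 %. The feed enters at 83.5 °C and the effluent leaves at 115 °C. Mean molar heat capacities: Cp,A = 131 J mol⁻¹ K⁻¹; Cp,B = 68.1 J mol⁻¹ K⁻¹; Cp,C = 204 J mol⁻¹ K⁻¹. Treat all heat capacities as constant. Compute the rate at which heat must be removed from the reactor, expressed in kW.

Q_out = 13.4 kW

Extent of reaction ξ = 0.623 × 741 = 461.64 mol/h
Reaction term: ξ·ΔH°_rxn = 461.64 × -115 = -53089 kJ/h
Sensible, feed 83.5→25 °C: -8630.7 kJ/h
Outlet flows (mol/h): A 279.36, B 279.36, C 461.64
Sensible, products 25→115 °C: 13482 kJ/h
Q = ΔH = -48238 kJ/h = -13.399 kW
Heat removed = 13.399 kW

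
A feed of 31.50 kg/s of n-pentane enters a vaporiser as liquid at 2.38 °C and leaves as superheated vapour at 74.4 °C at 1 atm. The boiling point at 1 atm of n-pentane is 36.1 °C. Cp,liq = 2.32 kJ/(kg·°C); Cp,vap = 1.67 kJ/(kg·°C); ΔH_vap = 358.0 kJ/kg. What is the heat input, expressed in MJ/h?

Q = 56700 MJ/h

liquid 2.38→36.1 °C: 78.23 kJ/kg
vaporisation at 36.1 °C: 358 kJ/kg
vapour 36.1→74.4 °C: 63.961 kJ/kg
Δh = 78.23 + 358 + 63.961 = 500.19 kJ/kg
Q = ṁ·Δh = 31.50 kg/s × 500.19 kJ/kg = 15756 kJ/s
|Q| = 15756 kW = 56722 MJ/h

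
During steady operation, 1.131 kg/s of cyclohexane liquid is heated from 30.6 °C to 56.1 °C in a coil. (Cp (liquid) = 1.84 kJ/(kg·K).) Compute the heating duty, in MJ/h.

Q = 191 MJ/h

Q = ṁ·Cp·ΔT = 1.131 × 1.84 × (56.1 − 30.6) = 53.067 kJ/s
Heating duty = 191.04 MJ/h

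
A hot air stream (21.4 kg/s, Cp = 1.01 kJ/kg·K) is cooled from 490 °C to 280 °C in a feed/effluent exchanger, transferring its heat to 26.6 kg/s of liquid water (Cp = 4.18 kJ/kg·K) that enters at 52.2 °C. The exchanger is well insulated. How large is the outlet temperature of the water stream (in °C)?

T_c,out = 93.0 °C

Heat released by hot stream: Q = 21.4 × 1.01 × (490 − 280) = 4538.9 kJ/s
Energy balance on cold side (adiabatic exchanger): Q = ṁ_c·Cp_c·(T_c,out − T_c,in)
T_c,out = 52.2 + 4538.9/(26.6 × 4.18) = 93.022 °C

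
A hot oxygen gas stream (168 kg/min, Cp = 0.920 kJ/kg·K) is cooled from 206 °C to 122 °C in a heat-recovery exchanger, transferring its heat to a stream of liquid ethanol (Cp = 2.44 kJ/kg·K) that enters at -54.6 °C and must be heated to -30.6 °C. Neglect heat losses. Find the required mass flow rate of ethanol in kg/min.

ṁ_c = 222 kg/min

Heat released by hot stream: Q = 168 × 0.920 × (206 − 122) = 12983 kJ/min
Energy balance on cold side (adiabatic exchanger): Q = ṁ_c·Cp_c·(T_c,out − T_c,in)
ṁ_c = 12983 / [2.44 × (-30.6 − -54.6)] = 221.7 kg/min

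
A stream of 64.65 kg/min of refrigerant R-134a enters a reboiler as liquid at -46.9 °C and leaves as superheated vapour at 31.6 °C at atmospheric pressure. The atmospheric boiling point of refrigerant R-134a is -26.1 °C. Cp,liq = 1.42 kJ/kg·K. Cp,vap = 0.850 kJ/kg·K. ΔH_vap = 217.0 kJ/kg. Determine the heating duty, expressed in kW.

liquid -46.9→-26.1 °C: 29.536 kJ/kg
vaporisation at -26.1 °C: 217 kJ/kg
vapour -26.1→31.6 °C: 49.045 kJ/kg
Δh = 29.536 + 217 + 49.045 = 295.58 kJ/kg
Q = ṁ·Δh = 64.65 kg/min × 295.58 kJ/kg = 19109 kJ/min
|Q| = 318.49 kW

Q = 318 kW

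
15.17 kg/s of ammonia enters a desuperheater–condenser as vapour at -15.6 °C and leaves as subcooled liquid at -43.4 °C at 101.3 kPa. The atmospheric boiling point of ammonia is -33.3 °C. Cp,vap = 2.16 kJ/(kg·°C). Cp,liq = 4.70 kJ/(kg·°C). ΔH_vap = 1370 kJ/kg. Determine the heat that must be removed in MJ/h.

vapour -15.6→-33.3 °C: -38.232 kJ/kg
condensation at -33.3 °C: -1370 kJ/kg
liquid -33.3→-43.4 °C: -47.47 kJ/kg
Δh = -38.232 + -1370 + -47.47 = -1455.7 kJ/kg
Q = ṁ·Δh = 15.17 kg/s × -1455.7 kJ/kg = -22083 kJ/s
|Q| = 22083 kW = 79499 MJ/h

Q_c = 79500 MJ/h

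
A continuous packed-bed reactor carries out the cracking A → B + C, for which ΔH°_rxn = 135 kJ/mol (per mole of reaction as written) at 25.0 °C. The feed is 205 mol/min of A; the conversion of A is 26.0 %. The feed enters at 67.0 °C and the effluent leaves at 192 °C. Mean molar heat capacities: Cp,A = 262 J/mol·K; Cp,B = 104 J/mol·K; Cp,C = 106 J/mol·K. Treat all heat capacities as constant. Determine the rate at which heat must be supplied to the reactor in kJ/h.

Q_in = 807000 kJ/h

Extent of reaction ξ = 0.260 × 205 = 53.3 mol/min
Reaction term: ξ·ΔH°_rxn = 53.3 × 135 = 7195.5 kJ/min
Sensible, feed 67.0→25 °C: -2255.8 kJ/min
Outlet flows (mol/min): A 151.7, B 53.3, C 53.3
Sensible, products 25→192 °C: 8506.7 kJ/min
Q = ΔH = 13446 kJ/min = 224.11 kW
Heat supplied = 806780 kJ/h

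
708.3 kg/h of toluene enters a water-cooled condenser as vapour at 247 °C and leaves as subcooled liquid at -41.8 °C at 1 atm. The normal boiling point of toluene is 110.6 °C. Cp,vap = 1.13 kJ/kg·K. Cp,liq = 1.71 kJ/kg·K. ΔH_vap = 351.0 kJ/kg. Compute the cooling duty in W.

vapour 247→110.6 °C: -154.13 kJ/kg
condensation at 110.6 °C: -351 kJ/kg
liquid 110.6→-41.8 °C: -260.6 kJ/kg
Δh = -154.13 + -351 + -260.6 = -765.74 kJ/kg
Q = ṁ·Δh = 708.3 kg/h × -765.74 kJ/kg = -542370 kJ/h
|Q| = 150.66 kW = 150660 W

Q_c = 151000 W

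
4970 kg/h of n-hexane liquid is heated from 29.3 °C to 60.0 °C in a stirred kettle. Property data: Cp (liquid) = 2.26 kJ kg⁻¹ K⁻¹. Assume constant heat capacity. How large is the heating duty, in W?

Q = 95800 W

Q = ṁ·Cp·ΔT = 4970 × 2.26 × (60.0 − 29.3) = 344830 kJ/h
Converting: 344830 / 3600 s = 95.786 kW
Heating duty = 95786 W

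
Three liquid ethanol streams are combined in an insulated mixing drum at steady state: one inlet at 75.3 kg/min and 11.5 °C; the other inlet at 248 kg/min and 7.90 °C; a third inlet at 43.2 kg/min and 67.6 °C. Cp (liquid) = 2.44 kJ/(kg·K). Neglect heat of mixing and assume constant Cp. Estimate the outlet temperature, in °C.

T_out = 15.7 °C

Energy balance with Q = 0: Σ ṁᵢCp,ᵢ(T_out − Tᵢ) = 0
T_out = Σ ṁᵢCp,ᵢTᵢ / Σ ṁᵢCp,ᵢ
      = 14019 / 894.26 = 15.677 °C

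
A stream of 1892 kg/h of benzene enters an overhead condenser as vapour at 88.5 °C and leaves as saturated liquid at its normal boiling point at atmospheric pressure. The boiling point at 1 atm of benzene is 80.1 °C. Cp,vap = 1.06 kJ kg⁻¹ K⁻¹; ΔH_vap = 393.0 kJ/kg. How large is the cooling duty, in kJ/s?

vapour 88.5→80.1 °C: -8.904 kJ/kg
condensation at 80.1 °C: -393 kJ/kg
Δh = -8.904 + -393 = -401.9 kJ/kg
Q = ṁ·Δh = 1892 kg/h × -401.9 kJ/kg = -760400 kJ/h
|Q| = 211.22 kW

Q_c = 211 kJ/s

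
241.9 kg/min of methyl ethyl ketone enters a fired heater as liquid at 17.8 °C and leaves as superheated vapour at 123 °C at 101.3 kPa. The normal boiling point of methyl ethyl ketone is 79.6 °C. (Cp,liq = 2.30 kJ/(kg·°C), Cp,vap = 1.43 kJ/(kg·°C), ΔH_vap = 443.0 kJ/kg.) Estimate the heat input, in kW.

Q = 2610 kW

liquid 17.8→79.6 °C: 142.14 kJ/kg
vaporisation at 79.6 °C: 443 kJ/kg
vapour 79.6→123 °C: 62.062 kJ/kg
Δh = 142.14 + 443 + 62.062 = 647.2 kJ/kg
Q = ṁ·Δh = 241.9 kg/min × 647.2 kJ/kg = 156560 kJ/min
|Q| = 2609.3 kW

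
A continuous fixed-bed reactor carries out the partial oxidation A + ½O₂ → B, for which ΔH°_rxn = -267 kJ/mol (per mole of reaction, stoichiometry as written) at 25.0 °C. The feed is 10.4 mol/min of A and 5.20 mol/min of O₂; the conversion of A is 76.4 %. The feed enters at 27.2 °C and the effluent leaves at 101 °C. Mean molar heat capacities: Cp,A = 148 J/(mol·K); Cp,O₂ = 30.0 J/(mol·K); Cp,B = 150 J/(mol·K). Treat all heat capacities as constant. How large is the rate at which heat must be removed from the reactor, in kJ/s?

Extent of reaction ξ = 0.764 × 10.4 = 7.9456 mol/min
Reaction term: ξ·ΔH°_rxn = 7.9456 × -267 = -2121.5 kJ/min
Sensible, feed 27.2→25 °C: -3.7294 kJ/min
Outlet flows (mol/min): A 2.4544, O₂ 1.2272, B 7.9456
Sensible, products 25→101 °C: 120.98 kJ/min
Q = ΔH = -2004.2 kJ/min = -33.404 kW
Heat removed = 33.404 kJ/s

Q_out = 33.4 kJ/s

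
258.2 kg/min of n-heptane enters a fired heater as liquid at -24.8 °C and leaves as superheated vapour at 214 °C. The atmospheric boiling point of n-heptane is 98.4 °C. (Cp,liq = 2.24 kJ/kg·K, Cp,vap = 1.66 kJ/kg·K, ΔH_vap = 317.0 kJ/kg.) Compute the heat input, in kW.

liquid -24.8→98.4 °C: 275.97 kJ/kg
vaporisation at 98.4 °C: 317 kJ/kg
vapour 98.4→214 °C: 191.9 kJ/kg
Δh = 275.97 + 317 + 191.9 = 784.86 kJ/kg
Q = ṁ·Δh = 258.2 kg/min × 784.86 kJ/kg = 202650 kJ/min
|Q| = 3377.5 kW

Q = 3380 kW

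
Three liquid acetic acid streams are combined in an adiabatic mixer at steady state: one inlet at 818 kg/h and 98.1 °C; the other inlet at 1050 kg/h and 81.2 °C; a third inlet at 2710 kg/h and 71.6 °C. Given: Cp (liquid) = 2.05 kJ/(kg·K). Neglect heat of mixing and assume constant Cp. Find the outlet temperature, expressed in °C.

Energy balance with Q = 0: Σ ṁᵢCp,ᵢ(T_out − Tᵢ) = 0
T_out = Σ ṁᵢCp,ᵢTᵢ / Σ ṁᵢCp,ᵢ
      = 737060 / 9384.9 = 78.537 °C

T_out = 78.5 °C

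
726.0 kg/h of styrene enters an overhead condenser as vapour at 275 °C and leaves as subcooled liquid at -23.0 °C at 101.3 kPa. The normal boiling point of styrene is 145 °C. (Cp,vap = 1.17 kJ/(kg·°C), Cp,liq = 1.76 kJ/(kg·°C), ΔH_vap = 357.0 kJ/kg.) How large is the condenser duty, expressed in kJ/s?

vapour 275→145 °C: -152.1 kJ/kg
condensation at 145 °C: -357 kJ/kg
liquid 145→-23.0 °C: -295.68 kJ/kg
Δh = -152.1 + -357 + -295.68 = -804.78 kJ/kg
Q = ṁ·Δh = 726.0 kg/h × -804.78 kJ/kg = -584270 kJ/h
|Q| = 162.3 kW

Q_c = 162 kJ/s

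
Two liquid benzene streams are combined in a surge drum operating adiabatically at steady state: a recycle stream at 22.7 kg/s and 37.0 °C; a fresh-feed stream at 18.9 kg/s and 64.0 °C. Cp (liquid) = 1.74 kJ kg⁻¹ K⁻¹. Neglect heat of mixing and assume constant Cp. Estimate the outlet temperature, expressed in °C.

T_out = 49.3 °C

Energy balance with Q = 0: Σ ṁᵢCp,ᵢ(T_out − Tᵢ) = 0
T_out = Σ ṁᵢCp,ᵢTᵢ / Σ ṁᵢCp,ᵢ
      = 3566.1 / 72.384 = 49.267 °C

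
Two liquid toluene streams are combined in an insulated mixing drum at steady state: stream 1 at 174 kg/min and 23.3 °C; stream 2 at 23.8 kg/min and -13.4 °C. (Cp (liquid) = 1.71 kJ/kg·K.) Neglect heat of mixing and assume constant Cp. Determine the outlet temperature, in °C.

No heat crosses the boundary, so H_out = H_in.
Σ ṁᵢCp,ᵢTᵢ = 174×1.71×23.3 + 23.8×1.71×-13.4 = 6387.3
Σ ṁᵢCp,ᵢ = 174×1.71 + 23.8×1.71 = 338.24
T_out = 6387.3 / 338.24 = 18.884 °C

T_out = 18.9 °C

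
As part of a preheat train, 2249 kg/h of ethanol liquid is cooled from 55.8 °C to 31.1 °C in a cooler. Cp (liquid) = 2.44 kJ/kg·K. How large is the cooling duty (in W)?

Q = ṁ·Cp·ΔT = 2249 × 2.44 × (31.1 − 55.8) = -135540 kJ/h
Converting: 135540 / 3600 s = 37.651 kW
Cooling duty = 37651 W

Q_c = 37700 W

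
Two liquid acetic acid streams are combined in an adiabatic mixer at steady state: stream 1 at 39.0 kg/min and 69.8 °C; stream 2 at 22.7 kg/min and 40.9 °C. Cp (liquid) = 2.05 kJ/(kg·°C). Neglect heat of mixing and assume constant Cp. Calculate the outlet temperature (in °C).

T_out = 59.2 °C

No heat crosses the boundary, so H_out = H_in.
T_out = Σ ṁᵢCp,ᵢTᵢ / Σ ṁᵢCp,ᵢ
      = 7483.8 / 126.48 = 59.167 °C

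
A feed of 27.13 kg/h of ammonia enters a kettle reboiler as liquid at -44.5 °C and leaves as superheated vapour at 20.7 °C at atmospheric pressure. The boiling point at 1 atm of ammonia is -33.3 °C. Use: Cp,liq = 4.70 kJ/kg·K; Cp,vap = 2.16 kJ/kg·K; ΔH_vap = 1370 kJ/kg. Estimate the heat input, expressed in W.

liquid -44.5→-33.3 °C: 52.64 kJ/kg
vaporisation at -33.3 °C: 1370 kJ/kg
vapour -33.3→20.7 °C: 116.64 kJ/kg
Δh = 52.64 + 1370 + 116.64 = 1539.3 kJ/kg
Q = ṁ·Δh = 27.13 kg/h × 1539.3 kJ/kg = 41761 kJ/h
|Q| = 11.6 kW = 11600 W

Q = 11600 W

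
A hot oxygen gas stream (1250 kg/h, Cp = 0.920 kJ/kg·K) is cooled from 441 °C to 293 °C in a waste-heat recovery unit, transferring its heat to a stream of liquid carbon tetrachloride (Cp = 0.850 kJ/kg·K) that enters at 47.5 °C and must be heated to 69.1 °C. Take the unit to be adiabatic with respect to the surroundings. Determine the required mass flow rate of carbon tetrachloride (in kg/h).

ṁ_c = 9270 kg/h

Heat released by hot stream: Q = 1250 × 0.920 × (441 − 293) = 170200 kJ/h
Energy balance on cold side (adiabatic exchanger): Q = ṁ_c·Cp_c·(T_c,out − T_c,in)
ṁ_c = 170200 / [0.850 × (69.1 − 47.5)] = 9270.2 kg/h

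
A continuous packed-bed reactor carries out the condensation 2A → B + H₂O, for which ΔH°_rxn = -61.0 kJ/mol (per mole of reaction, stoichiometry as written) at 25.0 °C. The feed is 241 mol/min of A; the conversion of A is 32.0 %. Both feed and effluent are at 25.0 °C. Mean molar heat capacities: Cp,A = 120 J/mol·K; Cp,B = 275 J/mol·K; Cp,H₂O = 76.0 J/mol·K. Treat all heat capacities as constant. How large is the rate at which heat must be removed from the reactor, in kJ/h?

Q_out = 141000 kJ/h

Extent of reaction ξ = 0.320 × 241 / 2 = 38.56 mol/min
Reaction term: ξ·ΔH°_rxn = 38.56 × -61.0 = -2352.2 kJ/min
Q = ΔH = -2352.2 kJ/min = -39.203 kW
Heat removed = 141130 kJ/h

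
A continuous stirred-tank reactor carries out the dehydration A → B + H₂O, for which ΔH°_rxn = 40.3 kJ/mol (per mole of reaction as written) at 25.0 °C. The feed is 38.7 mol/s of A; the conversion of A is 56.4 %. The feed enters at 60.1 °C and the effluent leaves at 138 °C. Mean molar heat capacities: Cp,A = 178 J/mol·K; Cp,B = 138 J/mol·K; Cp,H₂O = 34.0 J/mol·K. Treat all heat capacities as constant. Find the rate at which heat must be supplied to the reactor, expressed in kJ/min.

Q_in = 84100 kJ/min

Extent of reaction ξ = 0.564 × 38.7 = 21.827 mol/s
Reaction term: ξ·ΔH°_rxn = 21.827 × 40.3 = 879.62 kJ/s
Sensible, feed 60.1→25 °C: -241.79 kJ/s
Outlet flows (mol/s): A 16.873, B 21.827, H₂O 21.827
Sensible, products 25→138 °C: 763.61 kJ/s
Q = ΔH = 1401.4 kJ/s = 1401.4 kW
Heat supplied = 84087 kJ/min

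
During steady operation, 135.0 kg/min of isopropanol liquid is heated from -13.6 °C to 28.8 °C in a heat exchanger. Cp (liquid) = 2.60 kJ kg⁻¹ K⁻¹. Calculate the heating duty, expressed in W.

Q = ṁ·Cp·ΔT = 135.0 × 2.60 × (28.8 − -13.6) = 14882 kJ/min
Converting: 14882 / 60 s = 248.04 kW
Heating duty = 248040 W

Q = 248000 W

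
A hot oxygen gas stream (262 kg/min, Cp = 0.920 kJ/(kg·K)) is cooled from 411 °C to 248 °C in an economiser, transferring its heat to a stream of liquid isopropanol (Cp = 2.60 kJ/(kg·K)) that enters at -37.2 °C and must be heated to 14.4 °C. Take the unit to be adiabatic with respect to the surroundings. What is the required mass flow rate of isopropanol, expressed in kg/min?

Heat released by hot stream: Q = 262 × 0.920 × (411 − 248) = 39290 kJ/min
Energy balance on cold side (adiabatic exchanger): Q = ṁ_c·Cp_c·(T_c,out − T_c,in)
ṁ_c = 39290 / [2.60 × (14.4 − -37.2)] = 292.86 kg/min

ṁ_c = 293 kg/min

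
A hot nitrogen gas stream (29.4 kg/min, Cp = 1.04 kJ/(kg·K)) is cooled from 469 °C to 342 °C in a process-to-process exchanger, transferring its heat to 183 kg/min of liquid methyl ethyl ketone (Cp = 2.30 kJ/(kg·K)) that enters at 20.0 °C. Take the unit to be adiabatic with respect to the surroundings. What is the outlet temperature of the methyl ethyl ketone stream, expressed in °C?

Heat released by hot stream: Q = 29.4 × 1.04 × (469 − 342) = 3883.2 kJ/min
Energy balance on cold side (adiabatic exchanger): Q = ṁ_c·Cp_c·(T_c,out − T_c,in)
T_c,out = 20.0 + 3883.2/(183 × 2.30) = 29.226 °C

T_c,out = 29.2 °C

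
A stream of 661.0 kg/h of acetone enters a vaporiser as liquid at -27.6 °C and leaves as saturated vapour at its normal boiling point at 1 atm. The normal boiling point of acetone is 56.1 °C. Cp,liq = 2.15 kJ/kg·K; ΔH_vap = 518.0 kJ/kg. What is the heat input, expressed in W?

Q = 128000 W

liquid -27.6→56.1 °C: 179.96 kJ/kg
vaporisation at 56.1 °C: 518 kJ/kg
Δh = 179.96 + 518 = 697.96 kJ/kg
Q = ṁ·Δh = 661.0 kg/h × 697.96 kJ/kg = 461350 kJ/h
|Q| = 128.15 kW = 128150 W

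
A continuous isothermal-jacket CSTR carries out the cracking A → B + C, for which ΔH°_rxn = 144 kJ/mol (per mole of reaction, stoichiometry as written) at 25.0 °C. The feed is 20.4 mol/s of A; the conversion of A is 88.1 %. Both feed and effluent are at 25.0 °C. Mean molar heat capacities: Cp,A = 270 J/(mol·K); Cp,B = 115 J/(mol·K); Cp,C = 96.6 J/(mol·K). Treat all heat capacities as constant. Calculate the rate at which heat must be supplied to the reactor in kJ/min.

Q_in = 155000 kJ/min

Extent of reaction ξ = 0.881 × 20.4 = 17.972 mol/s
Reaction term: ξ·ΔH°_rxn = 17.972 × 144 = 2588 kJ/s
Q = ΔH = 2588 kJ/s = 2588 kW
Heat supplied = 155280 kJ/min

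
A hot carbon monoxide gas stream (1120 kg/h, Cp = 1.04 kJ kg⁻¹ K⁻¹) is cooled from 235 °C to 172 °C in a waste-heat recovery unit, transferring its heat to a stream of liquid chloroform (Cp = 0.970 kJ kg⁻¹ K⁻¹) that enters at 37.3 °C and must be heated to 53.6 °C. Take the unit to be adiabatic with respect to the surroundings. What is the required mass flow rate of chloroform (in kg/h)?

Heat released by hot stream: Q = 1120 × 1.04 × (235 − 172) = 73382 kJ/h
Energy balance on cold side (adiabatic exchanger): Q = ṁ_c·Cp_c·(T_c,out − T_c,in)
ṁ_c = 73382 / [0.970 × (53.6 − 37.3)] = 4641.2 kg/h

ṁ_c = 4640 kg/h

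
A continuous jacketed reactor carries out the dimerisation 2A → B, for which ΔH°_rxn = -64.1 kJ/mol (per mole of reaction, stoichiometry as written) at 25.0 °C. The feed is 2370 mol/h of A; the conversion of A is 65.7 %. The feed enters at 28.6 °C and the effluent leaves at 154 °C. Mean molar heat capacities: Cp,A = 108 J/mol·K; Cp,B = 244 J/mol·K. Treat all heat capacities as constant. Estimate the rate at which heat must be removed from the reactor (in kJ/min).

Q_out = 250 kJ/min

Extent of reaction ξ = 0.657 × 2370 / 2 = 778.55 mol/h
Reaction term: ξ·ΔH°_rxn = 778.55 × -64.1 = -49905 kJ/h
Sensible, feed 28.6→25 °C: -921.46 kJ/h
Outlet flows (mol/h): A 812.91, B 778.55
Sensible, products 25→154 °C: 35831 kJ/h
Q = ΔH = -14995 kJ/h = -4.1653 kW
Heat removed = 249.92 kJ/min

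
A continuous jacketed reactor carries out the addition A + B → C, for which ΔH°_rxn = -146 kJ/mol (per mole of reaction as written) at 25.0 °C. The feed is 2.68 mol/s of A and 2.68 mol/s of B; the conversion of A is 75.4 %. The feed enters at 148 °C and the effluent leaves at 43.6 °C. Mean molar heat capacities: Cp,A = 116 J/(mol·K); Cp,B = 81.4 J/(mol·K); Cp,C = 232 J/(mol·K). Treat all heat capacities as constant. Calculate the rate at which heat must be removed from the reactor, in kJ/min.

Q_out = 20900 kJ/min

Extent of reaction ξ = 0.754 × 2.68 = 2.0207 mol/s
Reaction term: ξ·ΔH°_rxn = 2.0207 × -146 = -295.03 kJ/s
Sensible, feed 148→25 °C: -65.071 kJ/s
Outlet flows (mol/s): A 0.65928, B 0.65928, C 2.0207
Sensible, products 25→43.6 °C: 11.14 kJ/s
Q = ΔH = -348.96 kJ/s = -348.96 kW
Heat removed = 20937 kJ/min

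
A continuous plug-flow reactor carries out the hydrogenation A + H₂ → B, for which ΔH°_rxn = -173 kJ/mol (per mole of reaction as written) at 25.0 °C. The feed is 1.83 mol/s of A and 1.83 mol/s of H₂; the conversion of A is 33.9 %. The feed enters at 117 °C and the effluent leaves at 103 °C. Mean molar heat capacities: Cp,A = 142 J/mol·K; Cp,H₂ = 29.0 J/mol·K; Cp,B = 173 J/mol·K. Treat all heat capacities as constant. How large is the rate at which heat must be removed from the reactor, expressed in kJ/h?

Q_out = 402000 kJ/h

Extent of reaction ξ = 0.339 × 1.83 = 0.62037 mol/s
Reaction term: ξ·ΔH°_rxn = 0.62037 × -173 = -107.32 kJ/s
Sensible, feed 117→25 °C: -28.79 kJ/s
Outlet flows (mol/s): A 1.2096, H₂ 1.2096, B 0.62037
Sensible, products 25→103 °C: 24.505 kJ/s
Q = ΔH = -111.61 kJ/s = -111.61 kW
Heat removed = 401790 kJ/h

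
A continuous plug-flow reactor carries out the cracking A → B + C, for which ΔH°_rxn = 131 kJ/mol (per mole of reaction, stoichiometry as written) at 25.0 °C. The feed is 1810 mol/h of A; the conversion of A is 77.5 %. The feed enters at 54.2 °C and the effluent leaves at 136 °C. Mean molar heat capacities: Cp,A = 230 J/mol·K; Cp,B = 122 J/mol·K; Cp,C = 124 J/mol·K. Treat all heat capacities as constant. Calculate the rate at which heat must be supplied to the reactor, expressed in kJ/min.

Extent of reaction ξ = 0.775 × 1810 = 1402.8 mol/h
Reaction term: ξ·ΔH°_rxn = 1402.8 × 131 = 183760 kJ/h
Sensible, feed 54.2→25 °C: -12156 kJ/h
Outlet flows (mol/h): A 407.25, B 1402.8, C 1402.8
Sensible, products 25→136 °C: 48701 kJ/h
Q = ΔH = 220300 kJ/h = 61.196 kW
Heat supplied = 3671.7 kJ/min

Q_in = 3670 kJ/min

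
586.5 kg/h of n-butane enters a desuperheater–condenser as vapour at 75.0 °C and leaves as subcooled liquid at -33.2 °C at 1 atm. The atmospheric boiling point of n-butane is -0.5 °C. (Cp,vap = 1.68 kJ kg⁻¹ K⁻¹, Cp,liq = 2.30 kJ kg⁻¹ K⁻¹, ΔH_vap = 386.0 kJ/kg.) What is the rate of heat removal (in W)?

Q_c = 95800 W

vapour 75.0→-0.5 °C: -126.84 kJ/kg
condensation at -0.5 °C: -386 kJ/kg
liquid -0.5→-33.2 °C: -75.21 kJ/kg
Δh = -126.84 + -386 + -75.21 = -588.05 kJ/kg
Q = ṁ·Δh = 586.5 kg/h × -588.05 kJ/kg = -344890 kJ/h
|Q| = 95.803 kW = 95803 W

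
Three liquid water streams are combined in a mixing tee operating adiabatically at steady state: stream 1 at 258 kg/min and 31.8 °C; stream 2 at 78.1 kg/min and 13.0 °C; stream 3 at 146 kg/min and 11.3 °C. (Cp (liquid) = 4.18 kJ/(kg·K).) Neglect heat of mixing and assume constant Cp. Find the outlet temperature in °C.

No heat crosses the boundary, so H_out = H_in.
Σ ṁᵢCp,ᵢTᵢ = 258×4.18×31.8 + 78.1×4.18×13.0 + 146×4.18×11.3 = 45435
Σ ṁᵢCp,ᵢ = 258×4.18 + 78.1×4.18 + 146×4.18 = 2015.2
T_out = 45435 / 2015.2 = 22.546 °C

T_out = 22.5 °C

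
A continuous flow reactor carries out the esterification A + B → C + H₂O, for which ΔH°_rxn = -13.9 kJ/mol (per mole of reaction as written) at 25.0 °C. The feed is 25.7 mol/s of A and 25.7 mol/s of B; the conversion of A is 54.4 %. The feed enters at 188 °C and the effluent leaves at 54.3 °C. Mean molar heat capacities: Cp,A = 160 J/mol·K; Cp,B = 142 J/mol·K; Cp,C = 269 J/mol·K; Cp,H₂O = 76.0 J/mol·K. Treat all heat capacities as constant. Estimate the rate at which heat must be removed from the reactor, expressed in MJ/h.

Q_out = 4370 MJ/h

Extent of reaction ξ = 0.544 × 25.7 = 13.981 mol/s
Reaction term: ξ·ΔH°_rxn = 13.981 × -13.9 = -194.33 kJ/s
Sensible, feed 188→25 °C: -1265.1 kJ/s
Outlet flows (mol/s): A 11.719, B 11.719, C 13.981, H₂O 13.981
Sensible, products 25→54.3 °C: 245.02 kJ/s
Q = ΔH = -1214.4 kJ/s = -1214.4 kW
Heat removed = 4371.9 MJ/h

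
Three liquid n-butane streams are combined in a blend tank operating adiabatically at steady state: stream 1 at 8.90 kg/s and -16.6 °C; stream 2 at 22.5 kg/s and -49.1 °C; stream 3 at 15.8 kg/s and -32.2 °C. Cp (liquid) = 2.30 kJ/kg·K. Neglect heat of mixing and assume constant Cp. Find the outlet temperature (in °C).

T_out = -37.3 °C

Energy balance with Q = 0: Σ ṁᵢCp,ᵢ(T_out − Tᵢ) = 0
T_out = Σ ṁᵢCp,ᵢTᵢ / Σ ṁᵢCp,ᵢ
      = -4050.9 / 108.56 = -37.315 °C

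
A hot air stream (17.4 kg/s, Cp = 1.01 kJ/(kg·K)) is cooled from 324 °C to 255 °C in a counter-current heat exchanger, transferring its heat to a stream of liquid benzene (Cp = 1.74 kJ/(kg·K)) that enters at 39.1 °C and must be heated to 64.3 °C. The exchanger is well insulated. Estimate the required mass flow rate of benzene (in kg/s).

Heat released by hot stream: Q = 17.4 × 1.01 × (324 − 255) = 1212.6 kJ/s
Energy balance on cold side (adiabatic exchanger): Q = ṁ_c·Cp_c·(T_c,out − T_c,in)
ṁ_c = 1212.6 / [1.74 × (64.3 − 39.1)] = 27.655 kg/s

ṁ_c = 27.7 kg/s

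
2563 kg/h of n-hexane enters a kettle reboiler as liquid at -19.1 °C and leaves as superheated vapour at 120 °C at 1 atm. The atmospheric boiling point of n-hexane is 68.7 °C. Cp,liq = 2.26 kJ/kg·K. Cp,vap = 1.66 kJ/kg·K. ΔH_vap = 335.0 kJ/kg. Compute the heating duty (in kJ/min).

liquid -19.1→68.7 °C: 198.43 kJ/kg
vaporisation at 68.7 °C: 335 kJ/kg
vapour 68.7→120 °C: 85.158 kJ/kg
Δh = 198.43 + 335 + 85.158 = 618.59 kJ/kg
Q = ṁ·Δh = 2563 kg/h × 618.59 kJ/kg = 1.5854e+06 kJ/h
|Q| = 440.4 kW = 26424 kJ/min

Q = 26400 kJ/min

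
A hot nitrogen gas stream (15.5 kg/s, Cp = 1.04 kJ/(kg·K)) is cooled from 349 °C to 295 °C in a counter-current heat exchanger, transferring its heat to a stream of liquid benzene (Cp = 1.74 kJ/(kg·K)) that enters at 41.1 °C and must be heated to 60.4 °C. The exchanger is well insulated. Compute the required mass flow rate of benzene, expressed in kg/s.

Heat released by hot stream: Q = 15.5 × 1.04 × (349 − 295) = 870.48 kJ/s
Energy balance on cold side (adiabatic exchanger): Q = ṁ_c·Cp_c·(T_c,out − T_c,in)
ṁ_c = 870.48 / [1.74 × (60.4 − 41.1)] = 25.921 kg/s

ṁ_c = 25.9 kg/s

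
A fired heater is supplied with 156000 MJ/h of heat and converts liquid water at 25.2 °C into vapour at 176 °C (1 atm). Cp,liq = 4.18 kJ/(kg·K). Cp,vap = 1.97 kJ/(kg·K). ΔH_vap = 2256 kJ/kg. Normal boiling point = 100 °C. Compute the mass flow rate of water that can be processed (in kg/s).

ṁ = 15.9 kg/s

Δh = 4.18×(100−25.2) + 2256 + 1.97×(176−100) = 2718.4 kJ/kg
Q = 156000 MJ/h = 43333 kJ/s = 43333 kJ/s
ṁ = Q/Δh = 43333 / 2718.4 = 15.941 kg/s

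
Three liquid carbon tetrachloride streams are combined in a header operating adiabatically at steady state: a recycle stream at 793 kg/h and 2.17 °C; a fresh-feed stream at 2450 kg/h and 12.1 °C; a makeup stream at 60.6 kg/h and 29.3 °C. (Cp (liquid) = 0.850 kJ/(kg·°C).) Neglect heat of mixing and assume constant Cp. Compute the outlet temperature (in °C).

Adiabatic, steady state ⇒ Σ ṁᵢCp,ᵢ(T_out − Tᵢ) = 0
T_out = Σ ṁᵢCp,ᵢTᵢ / Σ ṁᵢCp,ᵢ
      = 28170 / 2808.1 = 10.032 °C

T_out = 10.0 °C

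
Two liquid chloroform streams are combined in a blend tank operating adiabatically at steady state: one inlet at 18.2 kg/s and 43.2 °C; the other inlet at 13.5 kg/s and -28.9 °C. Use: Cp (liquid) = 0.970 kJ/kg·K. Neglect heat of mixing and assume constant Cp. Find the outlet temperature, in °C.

Adiabatic, steady state ⇒ Σ ṁᵢCp,ᵢ(T_out − Tᵢ) = 0
T_out = Σ ṁᵢCp,ᵢTᵢ / Σ ṁᵢCp,ᵢ
      = 384.21 / 30.749 = 12.495 °C

T_out = 12.5 °C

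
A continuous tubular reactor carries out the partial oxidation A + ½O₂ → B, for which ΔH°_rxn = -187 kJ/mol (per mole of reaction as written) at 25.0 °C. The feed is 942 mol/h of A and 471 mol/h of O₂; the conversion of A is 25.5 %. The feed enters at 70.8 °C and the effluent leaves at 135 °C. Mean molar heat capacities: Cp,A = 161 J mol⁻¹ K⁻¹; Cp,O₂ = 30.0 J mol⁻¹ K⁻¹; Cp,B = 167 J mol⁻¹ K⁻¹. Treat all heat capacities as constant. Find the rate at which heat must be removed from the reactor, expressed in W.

Extent of reaction ξ = 0.255 × 942 = 240.21 mol/h
Reaction term: ξ·ΔH°_rxn = 240.21 × -187 = -44919 kJ/h
Sensible, feed 70.8→25 °C: -7593.3 kJ/h
Outlet flows (mol/h): A 701.79, O₂ 350.89, B 240.21
Sensible, products 25→135 °C: 17999 kJ/h
Q = ΔH = -34513 kJ/h = -9.587 kW
Heat removed = 9587 W

Q_out = 9590 W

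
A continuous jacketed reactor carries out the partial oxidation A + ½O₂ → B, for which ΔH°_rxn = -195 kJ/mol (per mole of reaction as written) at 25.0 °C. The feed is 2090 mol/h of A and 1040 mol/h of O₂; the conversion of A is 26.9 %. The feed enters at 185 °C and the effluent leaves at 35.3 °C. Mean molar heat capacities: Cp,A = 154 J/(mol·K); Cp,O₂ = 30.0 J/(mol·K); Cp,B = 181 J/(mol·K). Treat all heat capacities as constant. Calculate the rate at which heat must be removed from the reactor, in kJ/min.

Q_out = 2710 kJ/min

Extent of reaction ξ = 0.269 × 2090 = 562.21 mol/h
Reaction term: ξ·ΔH°_rxn = 562.21 × -195 = -109630 kJ/h
Sensible, feed 185→25 °C: -56490 kJ/h
Outlet flows (mol/h): A 1527.8, O₂ 758.89, B 562.21
Sensible, products 25→35.3 °C: 3706 kJ/h
Q = ΔH = -162410 kJ/h = -45.115 kW
Heat removed = 2706.9 kJ/min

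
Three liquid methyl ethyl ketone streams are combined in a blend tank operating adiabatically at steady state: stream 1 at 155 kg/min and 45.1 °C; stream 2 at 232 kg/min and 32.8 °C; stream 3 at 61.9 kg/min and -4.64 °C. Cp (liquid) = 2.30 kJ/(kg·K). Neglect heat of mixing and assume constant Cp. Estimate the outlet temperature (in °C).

Energy balance with Q = 0: Σ ṁᵢCp,ᵢ(T_out − Tᵢ) = 0
Σ ṁᵢCp,ᵢTᵢ = 155×2.30×45.1 + 232×2.30×32.8 + 61.9×2.30×-4.64 = 32920
Σ ṁᵢCp,ᵢ = 155×2.30 + 232×2.30 + 61.9×2.30 = 1032.5
T_out = 32920 / 1032.5 = 31.884 °C

T_out = 31.9 °C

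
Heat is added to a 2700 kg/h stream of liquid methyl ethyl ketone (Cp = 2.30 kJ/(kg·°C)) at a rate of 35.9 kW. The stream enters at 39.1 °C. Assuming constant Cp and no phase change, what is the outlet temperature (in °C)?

Q = 35.9 kW = 129240 kJ/h
ΔT = Q/(ṁ·Cp) = 129240/(2700×2.30) = 20.812 K
T_out = 39.1 + 20.812 = 59.912 °C

T_out = 59.9 °C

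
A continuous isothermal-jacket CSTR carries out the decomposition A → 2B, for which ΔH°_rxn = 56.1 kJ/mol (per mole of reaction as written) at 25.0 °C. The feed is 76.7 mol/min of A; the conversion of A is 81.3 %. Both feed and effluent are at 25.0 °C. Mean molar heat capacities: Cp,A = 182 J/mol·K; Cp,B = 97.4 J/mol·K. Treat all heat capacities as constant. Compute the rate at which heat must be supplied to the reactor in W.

Extent of reaction ξ = 0.813 × 76.7 = 62.357 mol/min
Reaction term: ξ·ΔH°_rxn = 62.357 × 56.1 = 3498.2 kJ/min
Q = ΔH = 3498.2 kJ/min = 58.304 kW
Heat supplied = 58304 W

Q_in = 58300 W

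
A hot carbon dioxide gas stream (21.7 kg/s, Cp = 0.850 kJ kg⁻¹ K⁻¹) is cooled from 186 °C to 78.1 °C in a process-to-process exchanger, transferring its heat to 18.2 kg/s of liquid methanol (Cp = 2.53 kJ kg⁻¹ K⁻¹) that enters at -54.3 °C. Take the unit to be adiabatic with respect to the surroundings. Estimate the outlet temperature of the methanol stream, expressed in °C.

T_c,out = -11.1 °C

Heat released by hot stream: Q = 21.7 × 0.850 × (186 − 78.1) = 1990.2 kJ/s
Energy balance on cold side (adiabatic exchanger): Q = ṁ_c·Cp_c·(T_c,out − T_c,in)
T_c,out = -54.3 + 1990.2/(18.2 × 2.53) = -11.078 °C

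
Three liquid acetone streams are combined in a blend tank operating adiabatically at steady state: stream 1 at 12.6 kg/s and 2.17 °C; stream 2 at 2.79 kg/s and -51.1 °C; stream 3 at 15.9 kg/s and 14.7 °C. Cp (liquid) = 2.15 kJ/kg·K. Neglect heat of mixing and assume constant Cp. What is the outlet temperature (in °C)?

Adiabatic, steady state ⇒ Σ ṁᵢCp,ᵢ(T_out − Tᵢ) = 0
Σ ṁᵢCp,ᵢTᵢ = 12.6×2.15×2.17 + 2.79×2.15×-51.1 + 15.9×2.15×14.7 = 254.78
Σ ṁᵢCp,ᵢ = 12.6×2.15 + 2.79×2.15 + 15.9×2.15 = 67.273
T_out = 254.78 / 67.273 = 3.7872 °C

T_out = 3.79 °C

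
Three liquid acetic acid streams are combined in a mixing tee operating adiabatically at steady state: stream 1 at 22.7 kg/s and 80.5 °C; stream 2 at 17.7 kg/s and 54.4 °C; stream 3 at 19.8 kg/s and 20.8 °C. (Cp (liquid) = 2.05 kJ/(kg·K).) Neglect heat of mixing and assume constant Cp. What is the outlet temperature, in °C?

Energy balance with Q = 0: Σ ṁᵢCp,ᵢ(T_out − Tᵢ) = 0
Σ ṁᵢCp,ᵢTᵢ = 22.7×2.05×80.5 + 17.7×2.05×54.4 + 19.8×2.05×20.8 = 6564.2
Σ ṁᵢCp,ᵢ = 22.7×2.05 + 17.7×2.05 + 19.8×2.05 = 123.41
T_out = 6564.2 / 123.41 = 53.191 °C

T_out = 53.2 °C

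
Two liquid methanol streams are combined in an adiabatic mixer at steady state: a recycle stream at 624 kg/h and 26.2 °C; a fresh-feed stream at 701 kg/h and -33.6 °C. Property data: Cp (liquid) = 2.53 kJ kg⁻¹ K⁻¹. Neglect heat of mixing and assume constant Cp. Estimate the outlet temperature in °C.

T_out = -5.44 °C

Adiabatic, steady state ⇒ Σ ṁᵢCp,ᵢ(T_out − Tᵢ) = 0
T_out = Σ ṁᵢCp,ᵢTᵢ / Σ ṁᵢCp,ᵢ
      = -18228 / 3352.2 = -5.4376 °C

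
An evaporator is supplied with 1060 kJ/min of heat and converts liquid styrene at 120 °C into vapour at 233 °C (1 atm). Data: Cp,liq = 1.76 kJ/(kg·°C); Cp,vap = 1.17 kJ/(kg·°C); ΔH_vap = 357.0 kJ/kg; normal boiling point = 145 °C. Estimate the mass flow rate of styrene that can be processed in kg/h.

Δh = 1.76×(145−120) + 357.0 + 1.17×(233−145) = 503.96 kJ/kg
Q = 1060 kJ/min = 17.667 kJ/s = 63600 kJ/h
ṁ = Q/Δh = 63600 / 503.96 = 126.2 kg/h

ṁ = 126 kg/h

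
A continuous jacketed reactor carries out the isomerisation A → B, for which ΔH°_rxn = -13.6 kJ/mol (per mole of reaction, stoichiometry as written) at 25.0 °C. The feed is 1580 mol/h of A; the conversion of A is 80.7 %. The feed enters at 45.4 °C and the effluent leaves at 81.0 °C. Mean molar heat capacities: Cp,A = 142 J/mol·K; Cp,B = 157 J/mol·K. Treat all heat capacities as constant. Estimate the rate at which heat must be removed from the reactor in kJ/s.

Q_out = 2.30 kJ/s

Extent of reaction ξ = 0.807 × 1580 = 1275.1 mol/h
Reaction term: ξ·ΔH°_rxn = 1275.1 × -13.6 = -17341 kJ/h
Sensible, feed 45.4→25 °C: -4576.9 kJ/h
Outlet flows (mol/h): A 304.94, B 1275.1
Sensible, products 25→81.0 °C: 13635 kJ/h
Q = ΔH = -8282.5 kJ/h = -2.3007 kW
Heat removed = 2.3007 kJ/s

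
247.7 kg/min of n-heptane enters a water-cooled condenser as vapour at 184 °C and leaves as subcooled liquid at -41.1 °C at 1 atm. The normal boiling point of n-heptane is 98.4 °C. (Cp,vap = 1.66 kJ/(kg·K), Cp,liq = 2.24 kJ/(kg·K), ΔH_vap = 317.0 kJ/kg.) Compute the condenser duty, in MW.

vapour 184→98.4 °C: -142.1 kJ/kg
condensation at 98.4 °C: -317 kJ/kg
liquid 98.4→-41.1 °C: -312.48 kJ/kg
Δh = -142.1 + -317 + -312.48 = -771.58 kJ/kg
Q = ṁ·Δh = 247.7 kg/min × -771.58 kJ/kg = -191120 kJ/min
|Q| = 3185.3 kW = 3.1853 MW

Q_c = 3.19 MW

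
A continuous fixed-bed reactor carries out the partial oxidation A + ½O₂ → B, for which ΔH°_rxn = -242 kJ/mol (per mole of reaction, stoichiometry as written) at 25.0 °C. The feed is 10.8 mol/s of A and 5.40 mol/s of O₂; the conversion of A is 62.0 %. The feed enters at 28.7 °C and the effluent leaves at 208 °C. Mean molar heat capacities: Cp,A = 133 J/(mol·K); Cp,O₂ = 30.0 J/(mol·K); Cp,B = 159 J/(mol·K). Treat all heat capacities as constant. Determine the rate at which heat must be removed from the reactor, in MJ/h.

Extent of reaction ξ = 0.620 × 10.8 = 6.696 mol/s
Reaction term: ξ·ΔH°_rxn = 6.696 × -242 = -1620.4 kJ/s
Sensible, feed 28.7→25 °C: -5.9141 kJ/s
Outlet flows (mol/s): A 4.104, O₂ 2.052, B 6.696
Sensible, products 25→208 °C: 305.99 kJ/s
Q = ΔH = -1320.4 kJ/s = -1320.4 kW
Heat removed = 4753.3 MJ/h

Q_out = 4750 MJ/h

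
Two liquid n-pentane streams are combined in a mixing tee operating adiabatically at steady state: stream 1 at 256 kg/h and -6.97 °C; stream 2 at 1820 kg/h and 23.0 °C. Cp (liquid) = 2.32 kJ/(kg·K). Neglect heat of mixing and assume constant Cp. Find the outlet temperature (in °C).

Energy balance with Q = 0: Σ ṁᵢCp,ᵢ(T_out − Tᵢ) = 0
T_out = Σ ṁᵢCp,ᵢTᵢ / Σ ṁᵢCp,ᵢ
      = 92976 / 4816.3 = 19.304 °C

T_out = 19.3 °C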